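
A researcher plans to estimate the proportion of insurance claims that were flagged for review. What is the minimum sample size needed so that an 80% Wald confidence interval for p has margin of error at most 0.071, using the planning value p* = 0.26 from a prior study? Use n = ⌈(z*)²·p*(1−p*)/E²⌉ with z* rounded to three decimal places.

z* = 1.282 at the 80% level.
p*(1−p*) = 0.26·0.74 = 0.1924.
(z*)²·p*(1−p*)/E² = 1.643524·0.1924/0.005041 = 62.728.
⌈62.728⌉ = 63.

n = 63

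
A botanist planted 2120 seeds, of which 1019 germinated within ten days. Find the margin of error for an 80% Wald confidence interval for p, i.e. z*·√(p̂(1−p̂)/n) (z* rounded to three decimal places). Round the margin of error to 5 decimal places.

The sample proportion is 1019/2120 = 0.48066.
Standard error of p̂: √(0.249626/2120) = √0.000117748 = 0.010851.
The 80% critical value is z* = 1.282.
Margin of error = z*·SE = 1.282 × 0.010851 = 0.01391.

ME = 0.01391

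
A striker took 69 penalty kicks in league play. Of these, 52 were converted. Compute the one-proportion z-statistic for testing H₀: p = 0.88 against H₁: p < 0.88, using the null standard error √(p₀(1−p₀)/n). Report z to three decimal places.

z = -3.230

p̂ = 52/69 = 0.75362.
Null standard error: √(0.88·0.12/69) = √0.001530435 = 0.039121.
z = (0.75362 − 0.88)/0.039121 = -0.12638/0.039121 = -3.230.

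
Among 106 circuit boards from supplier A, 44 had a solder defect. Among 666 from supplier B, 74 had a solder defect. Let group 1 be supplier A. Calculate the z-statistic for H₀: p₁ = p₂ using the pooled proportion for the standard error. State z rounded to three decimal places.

Sample proportions: p̂₁ = 44/106 = 0.41509 and p̂₂ = 74/666 = 0.11111.
Pooled p̂ = (44+74)/(106+666) = 118/772 = 0.15285.
Pooled SE = √[0.1294867·0.01093546] ≈ 0.037630.
z = 0.30398/0.037630 = 8.078.

z = 8.078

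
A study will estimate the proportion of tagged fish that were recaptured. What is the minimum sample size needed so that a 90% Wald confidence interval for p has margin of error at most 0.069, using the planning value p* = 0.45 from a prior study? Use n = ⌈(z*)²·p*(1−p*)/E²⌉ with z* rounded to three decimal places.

n = 141

For 90% confidence, z* = 1.645.
p*(1−p*) = 0.2475.
Required n before rounding: 2.706025 × 0.2475 / 0.069² = 140.672.
Rounding up, n = 141.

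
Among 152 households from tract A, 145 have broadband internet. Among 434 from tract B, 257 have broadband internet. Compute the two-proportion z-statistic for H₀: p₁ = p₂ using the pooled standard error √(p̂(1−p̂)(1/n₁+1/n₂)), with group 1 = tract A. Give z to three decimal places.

Sample proportions: p̂₁ = 145/152 = 0.95395 and p̂₂ = 257/434 = 0.59217.
Pooled p̂ = (145+257)/(152+434) = 402/586 = 0.68601.
Pooled SE = √[0.2154015·0.00888309] ≈ 0.043743.
z = (p̂₁ − p̂₂)/SE = (0.95395 − 0.59217)/0.043743 = 0.36178/0.043743 = 8.271.

z = 8.271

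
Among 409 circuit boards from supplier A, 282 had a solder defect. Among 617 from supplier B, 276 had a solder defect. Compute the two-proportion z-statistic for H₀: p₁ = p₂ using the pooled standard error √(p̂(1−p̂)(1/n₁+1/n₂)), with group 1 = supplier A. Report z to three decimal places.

z = 7.625

p̂₁ = 282/409 = 0.68949, p̂₂ = 276/617 = 0.44733.
Pooling: p̂ = 558/1026 = 0.54386.
SE = √[p̂(1−p̂)(1/n₁+1/n₂)] = √[0.54386·0.45614·(1/409+1/617)] ≈ 0.031759.
z = (p̂₁ − p̂₂)/SE = (0.68949 − 0.44733)/0.031759 = 0.24216/0.031759 = 7.625.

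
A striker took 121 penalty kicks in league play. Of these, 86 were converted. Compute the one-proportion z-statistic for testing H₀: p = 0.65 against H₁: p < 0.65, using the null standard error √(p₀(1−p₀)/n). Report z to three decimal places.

z = 1.401

The sample proportion is 86/121 = 0.71074.
SE₀ = √(0.65·0.35/121) = 0.043361.
z = (0.71074 − 0.65)/0.043361 = 0.06074/0.043361 = 1.401.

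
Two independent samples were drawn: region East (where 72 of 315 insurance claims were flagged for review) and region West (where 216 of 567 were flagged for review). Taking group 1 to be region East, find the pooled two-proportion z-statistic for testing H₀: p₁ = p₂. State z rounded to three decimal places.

p̂₁ = 72/315 = 0.22857, p̂₂ = 216/567 = 0.38095.
Pooled p̂ = (72+216)/(315+567) = 288/882 = 0.32653.
Pooled SE = √[0.2199084·0.00493827] ≈ 0.032954.
z = -0.15238/0.032954 = -4.624.

z = -4.624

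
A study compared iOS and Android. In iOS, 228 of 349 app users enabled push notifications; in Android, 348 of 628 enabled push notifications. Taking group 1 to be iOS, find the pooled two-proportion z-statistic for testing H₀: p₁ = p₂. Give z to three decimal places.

z = 3.019

p̂₁ = 228/349 = 0.65330, p̂₂ = 348/628 = 0.55414.
Pooling: p̂ = 576/977 = 0.58956.
Pooled SE = √[0.2419790·0.00445769] ≈ 0.032843.
z = 0.09916/0.032843 = 3.019.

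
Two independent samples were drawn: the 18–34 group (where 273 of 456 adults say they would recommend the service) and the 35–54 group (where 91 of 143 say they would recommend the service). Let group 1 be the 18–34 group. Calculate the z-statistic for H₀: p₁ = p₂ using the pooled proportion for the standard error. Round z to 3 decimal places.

z = -0.805

p̂₁ = 273/456 = 0.59868, p̂₂ = 91/143 = 0.63636.
Pooling: p̂ = 364/599 = 0.60768.
SE = √[p̂(1−p̂)(1/n₁+1/n₂)] = √[0.60768·0.39232·(1/456+1/143)] ≈ 0.046797.
z = -0.03768/0.046797 = -0.805.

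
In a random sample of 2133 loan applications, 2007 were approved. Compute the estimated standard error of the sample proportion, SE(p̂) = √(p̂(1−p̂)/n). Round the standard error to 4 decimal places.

The sample proportion is 2007/2133 = 0.94093.
p̂(1−p̂) = 0.055581.
SE = √(0.055581/2133) = √0.000026058 = 0.0051.

SE = 0.0051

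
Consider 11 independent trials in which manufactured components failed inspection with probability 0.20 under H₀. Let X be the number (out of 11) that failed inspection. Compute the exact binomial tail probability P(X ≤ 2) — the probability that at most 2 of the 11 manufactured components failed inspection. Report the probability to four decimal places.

X is binomial with n = 11 and p = 0.20.
P(X ≤ 2) = C(11,0)·0.20^0·0.80^11 + C(11,1)·0.20^1·0.80^10 + C(11,2)·0.20^2·0.80^9.
= 0.085899 + 0.236223 + 0.295279 = 0.6174.

P = 0.6174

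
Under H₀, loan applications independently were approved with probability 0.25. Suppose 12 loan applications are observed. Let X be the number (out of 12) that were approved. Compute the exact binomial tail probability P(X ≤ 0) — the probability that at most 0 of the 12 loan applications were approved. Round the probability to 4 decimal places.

P = 0.0317

X ~ Binomial(n=12, p=0.25).
P(X ≤ 0) = C(12,0)·0.25^0·0.75^12.
= 0.031676 = 0.0317.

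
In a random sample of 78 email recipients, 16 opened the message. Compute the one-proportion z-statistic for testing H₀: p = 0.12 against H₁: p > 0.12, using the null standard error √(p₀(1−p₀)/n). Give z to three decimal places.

z = 2.314

p̂ = 16/78 = 0.20513.
Under H₀, SE = √(p₀(1−p₀)/n) = √(0.12·0.88/78) = √0.001353846 = 0.036795.
z = (0.20513 − 0.12)/0.036795 = 0.08513/0.036795 = 2.314.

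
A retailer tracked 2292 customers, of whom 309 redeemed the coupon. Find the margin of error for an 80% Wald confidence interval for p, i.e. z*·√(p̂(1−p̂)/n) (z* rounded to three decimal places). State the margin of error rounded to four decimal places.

ME = 0.0091

p̂ = 309/2292 = 0.13482.
SE = √(p̂(1−p̂)/n) = √(0.116641/2292) = 0.007134.
For 80% confidence, z* = 1.282.
So ME = 0.0091.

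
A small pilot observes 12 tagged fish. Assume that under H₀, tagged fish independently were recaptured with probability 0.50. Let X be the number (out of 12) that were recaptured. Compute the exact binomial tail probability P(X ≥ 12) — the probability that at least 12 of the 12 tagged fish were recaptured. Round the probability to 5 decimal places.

X is binomial with n = 12 and p = 0.50.
P(X ≥ 12) = C(12,12)·0.50^12·0.50^0.
= 0.000244 = 0.00024.

P = 0.00024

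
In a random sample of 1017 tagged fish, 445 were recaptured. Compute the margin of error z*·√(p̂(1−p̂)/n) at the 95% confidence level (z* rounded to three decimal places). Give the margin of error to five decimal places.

Sample proportion p̂ = 445/1017 = 0.43756.
Standard error of p̂: √(0.246101/1017) = √0.000241988 = 0.015556.
z* = 1.960 at the 95% level.
Margin of error = z*·SE = 1.960 × 0.015556 = 0.03049.

ME = 0.03049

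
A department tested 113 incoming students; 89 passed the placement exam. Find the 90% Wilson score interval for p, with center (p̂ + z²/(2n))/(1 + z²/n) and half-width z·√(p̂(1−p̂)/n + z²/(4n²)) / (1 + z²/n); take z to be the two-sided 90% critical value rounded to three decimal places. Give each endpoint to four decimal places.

(0.7180, 0.8438)

Here p̂ = 89/113 = 0.78761 and z = 1.645 (z² = 2.706025).
1 + z²/n = 1.023947.
Center = (0.78761 + 0.011974)/1.023947 = 0.78088.
Radicand: p̂(1−p̂)/n + z²/(4n²) = 0.001480355 + 0.000052980 = 0.001533335.
Half-width = 1.645·√0.001533335/1.023947 = 0.06291.
So the interval runs from 0.7180 to 0.8438.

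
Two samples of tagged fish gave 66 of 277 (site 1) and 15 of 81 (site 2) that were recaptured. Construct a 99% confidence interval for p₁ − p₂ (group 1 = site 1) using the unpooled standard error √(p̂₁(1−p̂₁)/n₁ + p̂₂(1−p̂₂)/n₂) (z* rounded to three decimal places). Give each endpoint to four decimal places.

p̂₁ = 0.23827, p̂₂ = 0.18519, so the observed difference is 0.05308.
SE = √(0.000655220 + 0.001862860) = √0.002518080 = 0.050180.
z* = 2.576 at the 99% level. Margin = 2.576·0.050180 = 0.12926.
So the interval runs from -0.0762 to 0.1823.

(-0.0762, 0.1823)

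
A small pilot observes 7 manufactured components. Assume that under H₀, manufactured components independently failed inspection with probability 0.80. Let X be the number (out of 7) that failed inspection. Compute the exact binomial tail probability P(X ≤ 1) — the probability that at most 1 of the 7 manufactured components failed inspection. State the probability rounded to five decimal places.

P = 0.00037

X is binomial with n = 7 and p = 0.80.
P(X ≤ 1) = C(7,0)·0.80^0·0.20^7 + C(7,1)·0.80^1·0.20^6.
= 0.000013 + 0.000358 = 0.00037.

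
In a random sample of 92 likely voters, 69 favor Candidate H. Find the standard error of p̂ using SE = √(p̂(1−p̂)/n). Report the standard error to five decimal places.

The sample proportion is 69/92 = 0.75000.
p̂(1−p̂) = 0.75000·0.25000 = 0.187500.
SE = √(0.187500/92) = 0.04514.

SE = 0.04514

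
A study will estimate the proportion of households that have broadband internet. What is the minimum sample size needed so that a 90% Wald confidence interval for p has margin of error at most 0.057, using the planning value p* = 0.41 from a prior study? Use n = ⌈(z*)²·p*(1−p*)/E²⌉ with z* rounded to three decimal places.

n = 202

z* = 1.645 at the 90% level.
p*(1−p*) = 0.2419.
Required n before rounding: 2.706025 × 0.2419 / 0.057² = 201.474.
Rounding up, n = 202.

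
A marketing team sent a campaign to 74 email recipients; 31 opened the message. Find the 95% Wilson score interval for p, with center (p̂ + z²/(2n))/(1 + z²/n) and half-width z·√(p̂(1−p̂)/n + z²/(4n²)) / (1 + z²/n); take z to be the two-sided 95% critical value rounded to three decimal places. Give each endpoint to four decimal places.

(0.3132, 0.5326)

p̂ = 31/74 = 0.41892; z = 1.960, so z² = 3.841600.
1 + z²/n = 1.051914.
Adjusted center: (0.41892 + z²/(2n))/1.051914 = 0.42292.
Radicand: p̂(1−p̂)/n + z²/(4n²) = 0.003289539 + 0.000175383 = 0.003464922.
Half-width = 1.960·√0.003464922/1.051914 = 0.10968.
CI: 0.42292 ± 0.10968 = (0.3132, 0.5326).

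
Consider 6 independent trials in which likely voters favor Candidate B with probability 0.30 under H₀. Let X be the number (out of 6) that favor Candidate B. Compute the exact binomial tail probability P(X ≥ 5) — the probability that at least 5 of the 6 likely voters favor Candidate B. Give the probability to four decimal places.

X is binomial with n = 6 and p = 0.30.
P(X ≥ 5) = C(6,5)·0.30^5·0.70^1 + C(6,6)·0.30^6·0.70^0.
= 0.010206 + 0.000729 = 0.0109.

P = 0.0109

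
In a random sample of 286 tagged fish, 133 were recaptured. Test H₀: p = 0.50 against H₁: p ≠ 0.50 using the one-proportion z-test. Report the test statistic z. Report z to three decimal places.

z = -1.183

Sample proportion p̂ = 133/286 = 0.46503.
Null standard error: √(0.50·0.50/286) = √0.000874126 = 0.029566.
Test statistic: z = -0.03497/0.029566 = -1.183.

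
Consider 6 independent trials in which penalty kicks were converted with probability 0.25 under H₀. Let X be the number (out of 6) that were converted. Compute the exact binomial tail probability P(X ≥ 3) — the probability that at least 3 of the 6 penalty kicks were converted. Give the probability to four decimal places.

X ~ Binomial(n=6, p=0.25).
P(X ≥ 3) = C(6,3)·0.25^3·0.75^3 + C(6,4)·0.25^4·0.75^2 + C(6,5)·0.25^5·0.75^1 + C(6,6)·0.25^6·0.75^0.
= 0.131836 + 0.032959 + 0.004395 + 0.000244 = 0.1694.

P = 0.1694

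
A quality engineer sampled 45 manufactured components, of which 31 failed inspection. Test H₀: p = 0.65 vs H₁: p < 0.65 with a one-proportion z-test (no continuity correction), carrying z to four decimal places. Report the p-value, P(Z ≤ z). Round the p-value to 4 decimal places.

p-value = 0.7078

The sample proportion is 31/45 = 0.68889.
Under H₀, SE = √(p₀(1−p₀)/n) = √(0.65·0.35/45) = √0.005055556 = 0.071102.
Test statistic (full precision, shown to 4 dp): z = (31/45 − 0.65)/SE₀ ≈ 0.5469.
p-value = P(Z ≤ z) with z = 0.5469 → 0.7078.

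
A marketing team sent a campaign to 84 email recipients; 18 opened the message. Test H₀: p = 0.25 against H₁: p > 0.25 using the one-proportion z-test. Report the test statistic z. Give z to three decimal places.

z = -0.756

The sample proportion is 18/84 = 0.21429.
SE₀ = √(0.25·0.75/84) = 0.047246.
z = (p̂ − p₀)/SE = (0.21429 − 0.25)/0.047246 = -0.756.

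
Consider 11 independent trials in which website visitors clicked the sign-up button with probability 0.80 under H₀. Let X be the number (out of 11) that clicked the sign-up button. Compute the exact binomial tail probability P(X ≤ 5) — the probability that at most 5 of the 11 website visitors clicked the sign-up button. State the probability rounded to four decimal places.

X is binomial with n = 11 and p = 0.80.
P(X ≤ 5) = Σ_{j=0}^{5} C(11,j)·0.80^j·0.20^{11−j}.
= 0.000000 + 0.000001 + 0.000018 + 0.000216 + 0.001730 + 0.009689 = 0.0117.

P = 0.0117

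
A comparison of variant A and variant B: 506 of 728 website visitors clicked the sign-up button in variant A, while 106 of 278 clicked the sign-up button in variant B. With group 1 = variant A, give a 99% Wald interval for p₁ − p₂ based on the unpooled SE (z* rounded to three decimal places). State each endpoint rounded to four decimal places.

(0.2268, 0.4007)

p̂₁ = 0.69505, p̂₂ = 0.38129, so the observed difference is 0.31376.
Unpooled SE = √(p̂₁(1−p̂₁)/n₁ + p̂₂(1−p̂₂)/n₂) = √(0.000291145 + 0.000848594) = 0.033760.
For 99% confidence, z* = 2.576. Margin = 2.576·0.033760 = 0.08697.
Interval: 0.31376 ± 0.08697 → (0.2268, 0.4007).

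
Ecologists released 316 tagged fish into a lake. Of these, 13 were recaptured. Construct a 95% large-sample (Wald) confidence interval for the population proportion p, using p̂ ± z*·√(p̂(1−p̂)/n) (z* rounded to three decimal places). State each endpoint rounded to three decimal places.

(0.019, 0.063)

The sample proportion is 13/316 = 0.04114.
SE(p̂) = √(0.04114·0.95886/316) = 0.011173.
z* = 1.960 at the 95% level.
Margin = 1.960·0.011173 = 0.02190.
So the interval runs from 0.019 to 0.063.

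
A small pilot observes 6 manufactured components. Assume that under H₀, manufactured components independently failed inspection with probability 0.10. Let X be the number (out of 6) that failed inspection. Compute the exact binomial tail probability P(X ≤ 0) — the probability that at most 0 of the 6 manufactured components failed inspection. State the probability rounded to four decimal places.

X is binomial with n = 6 and p = 0.10.
P(X ≤ 0) = C(6,0)·0.10^0·0.90^6.
= 0.531441 = 0.5314.

P = 0.5314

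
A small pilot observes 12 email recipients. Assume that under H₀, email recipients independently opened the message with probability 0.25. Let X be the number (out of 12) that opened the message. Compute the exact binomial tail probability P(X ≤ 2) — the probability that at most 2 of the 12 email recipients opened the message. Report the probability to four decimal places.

P = 0.3907

X ~ Binomial(n=12, p=0.25).
P(X ≤ 2) = C(12,0)·0.25^0·0.75^12 + C(12,1)·0.25^1·0.75^11 + C(12,2)·0.25^2·0.75^10.
= 0.031676 + 0.126705 + 0.232293 = 0.3907.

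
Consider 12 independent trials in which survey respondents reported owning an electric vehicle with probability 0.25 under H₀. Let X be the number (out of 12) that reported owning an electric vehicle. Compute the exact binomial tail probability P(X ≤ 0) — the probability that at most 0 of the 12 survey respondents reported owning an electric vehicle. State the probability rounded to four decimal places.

P = 0.0317

X is binomial with n = 12 and p = 0.25.
P(X ≤ 0) = C(12,0)·0.25^0·0.75^12.
= 0.031676 = 0.0317.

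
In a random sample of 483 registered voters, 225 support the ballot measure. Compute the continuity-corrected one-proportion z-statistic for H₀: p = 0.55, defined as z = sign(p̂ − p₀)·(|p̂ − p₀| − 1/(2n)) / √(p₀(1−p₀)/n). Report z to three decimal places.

z = -3.672

p̂ = 225/483 = 0.46584. p̂ − p₀ = -0.084161.
Continuity correction 1/(2n) = 1/966 = 0.001035.
Corrected numerator: |-0.084161| − 0.001035 = 0.083126.
Null standard error: √(0.55·0.45/483) = √0.000512422 = 0.022637.
z = −0.083126/0.022637 = -3.672.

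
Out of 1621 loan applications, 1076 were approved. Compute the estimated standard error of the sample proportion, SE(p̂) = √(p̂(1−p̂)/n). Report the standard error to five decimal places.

SE = 0.01173

p̂ = 1076/1621 = 0.66379.
p̂(1−p̂) = 0.223173.
Dividing by n and taking the root: √0.000137676 = 0.01173.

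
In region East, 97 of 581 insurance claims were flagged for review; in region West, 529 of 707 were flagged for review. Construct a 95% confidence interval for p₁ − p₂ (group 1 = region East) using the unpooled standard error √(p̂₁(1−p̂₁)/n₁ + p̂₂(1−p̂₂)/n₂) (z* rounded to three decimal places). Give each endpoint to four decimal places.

p̂₁ = 97/581 = 0.16695, p̂₂ = 529/707 = 0.74823; p̂₁ − p̂₂ = -0.58128.
Unpooled SE = √(p̂₁(1−p̂₁)/n₁ + p̂₂(1−p̂₂)/n₂) = √(0.000239380 + 0.000266451) = 0.022491.
The 95% critical value is z* = 1.960. Margin = 1.960·0.022491 = 0.04408.
CI: -0.58128 ± 0.04408 = (-0.6254, -0.5372).

(-0.6254, -0.5372)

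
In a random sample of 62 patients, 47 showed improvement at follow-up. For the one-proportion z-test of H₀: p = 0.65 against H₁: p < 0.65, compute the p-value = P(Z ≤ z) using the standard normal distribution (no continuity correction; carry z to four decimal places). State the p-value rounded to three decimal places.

p-value = 0.963

p̂ = 47/62 = 0.75806.
Under H₀, SE = √(p₀(1−p₀)/n) = √(0.65·0.35/62) = √0.003669355 = 0.060575.
z = (p̂ − p₀)/SE = (47/62 − 0.65)/0.060575 ≈ 1.7840.
From the standard normal, P(Z ≤ z) = 0.963.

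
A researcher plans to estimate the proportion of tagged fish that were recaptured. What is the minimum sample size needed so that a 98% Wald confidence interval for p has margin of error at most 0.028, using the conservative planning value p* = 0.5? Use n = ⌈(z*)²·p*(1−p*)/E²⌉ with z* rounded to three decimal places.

The 98% critical value is z* = 2.326.
p*(1−p*) = 0.50·0.50 = 0.2500.
Required n before rounding: 5.410276 × 0.2500 / 0.028² = 1725.216.
⌈1725.216⌉ = 1726.

n = 1726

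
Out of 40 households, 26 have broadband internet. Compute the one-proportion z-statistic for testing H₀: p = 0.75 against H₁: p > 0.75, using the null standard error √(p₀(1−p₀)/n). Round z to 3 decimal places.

z = -1.461

p̂ = 26/40 = 0.65000.
Null standard error: √(0.75·0.25/40) = √0.004687500 = 0.068465.
Test statistic: z = -0.10000/0.068465 = -1.461.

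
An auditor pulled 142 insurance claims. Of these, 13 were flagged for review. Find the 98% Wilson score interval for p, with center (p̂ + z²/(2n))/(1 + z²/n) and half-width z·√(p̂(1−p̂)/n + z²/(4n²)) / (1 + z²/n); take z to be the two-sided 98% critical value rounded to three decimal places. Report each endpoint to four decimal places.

p̂ = 13/142 = 0.09155; z = 2.326, so z² = 5.410276.
Denominator 1 + z²/n = 1 + 5.410276/142 = 1.038101.
Adjusted center: (0.09155 + z²/(2n))/1.038101 = 0.10654.
Radicand: p̂(1−p̂)/n + z²/(4n²) = 0.000585690 + 0.000067078 = 0.000652768.
Half-width = z·√(radicand)/denom = 2.326·0.025549/1.038101 = 0.05725.
CI: 0.10654 ± 0.05725 = (0.0493, 0.1638).

(0.0493, 0.1638)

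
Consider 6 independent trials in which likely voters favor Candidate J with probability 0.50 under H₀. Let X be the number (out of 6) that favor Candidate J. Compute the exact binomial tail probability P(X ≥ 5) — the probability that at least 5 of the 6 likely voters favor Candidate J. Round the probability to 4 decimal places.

P = 0.1094

X ~ Binomial(n=6, p=0.50).
P(X ≥ 5) = C(6,5)·0.50^5·0.50^1 + C(6,6)·0.50^6·0.50^0.
= 0.093750 + 0.015625 = 0.1094.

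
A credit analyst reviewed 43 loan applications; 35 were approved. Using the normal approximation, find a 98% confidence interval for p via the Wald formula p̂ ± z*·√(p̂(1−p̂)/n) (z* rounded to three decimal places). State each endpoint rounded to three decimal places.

(0.676, 0.952)

The sample proportion is 35/43 = 0.81395.
SE(p̂) = √(0.81395·0.18605/43) = 0.059344.
z* = 2.326 at the 98% level.
Margin = 2.326·0.059344 = 0.13803.
So the interval runs from 0.676 to 0.952.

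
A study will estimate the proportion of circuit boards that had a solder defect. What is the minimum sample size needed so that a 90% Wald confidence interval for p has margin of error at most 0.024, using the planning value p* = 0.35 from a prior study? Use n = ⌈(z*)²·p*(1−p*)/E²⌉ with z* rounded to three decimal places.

z* = 1.645 at the 90% level.
p*(1−p*) = 0.2275.
Required n before rounding: 2.706025 × 0.2275 / 0.024² = 1068.786.
Rounding up, n = 1069.

n = 1069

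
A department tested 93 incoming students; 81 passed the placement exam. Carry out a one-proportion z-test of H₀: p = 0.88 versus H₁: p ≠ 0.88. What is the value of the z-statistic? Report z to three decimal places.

p̂ = 81/93 = 0.87097.
SE₀ = √(0.88·0.12/93) = 0.033697.
Test statistic: z = -0.00903/0.033697 = -0.268.

z = -0.268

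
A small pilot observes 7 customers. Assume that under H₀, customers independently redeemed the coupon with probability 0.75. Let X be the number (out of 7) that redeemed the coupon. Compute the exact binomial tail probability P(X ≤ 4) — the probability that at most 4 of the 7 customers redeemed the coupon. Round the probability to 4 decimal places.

P = 0.2436

X ~ Binomial(n=7, p=0.75).
P(X ≤ 4) = Σ_{j=0}^{4} C(7,j)·0.75^j·0.25^{7−j}.
= 0.000061 + 0.001282 + 0.011536 + 0.057678 + 0.173035 = 0.2436.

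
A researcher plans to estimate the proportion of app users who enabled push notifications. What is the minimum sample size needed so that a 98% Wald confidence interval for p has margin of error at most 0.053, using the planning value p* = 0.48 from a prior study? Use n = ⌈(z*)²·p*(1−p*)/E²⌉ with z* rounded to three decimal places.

n = 481

The 98% critical value is z* = 2.326.
p*(1−p*) = 0.2496.
(z*)²·p*(1−p*)/E² = 5.410276·0.2496/0.002809 = 480.742.
Rounding up, n = 481.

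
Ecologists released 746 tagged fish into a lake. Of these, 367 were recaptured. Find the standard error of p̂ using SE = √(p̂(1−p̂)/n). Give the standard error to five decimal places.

With x = 367 successes in n = 746, p̂ = 0.49196.
p̂(1−p̂) = 0.249935.
Dividing by n and taking the root: √0.000335034 = 0.01830.

SE = 0.01830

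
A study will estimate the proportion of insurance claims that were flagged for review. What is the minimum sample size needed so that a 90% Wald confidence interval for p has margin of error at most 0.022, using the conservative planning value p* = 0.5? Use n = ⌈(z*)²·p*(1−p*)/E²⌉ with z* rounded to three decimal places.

z* = 1.645 at the 90% level.
p*(1−p*) = 0.50·0.50 = 0.2500.
(z*)²·p*(1−p*)/E² = 2.706025·0.2500/0.000484 = 1397.740.
Rounding up, n = 1398.

n = 1398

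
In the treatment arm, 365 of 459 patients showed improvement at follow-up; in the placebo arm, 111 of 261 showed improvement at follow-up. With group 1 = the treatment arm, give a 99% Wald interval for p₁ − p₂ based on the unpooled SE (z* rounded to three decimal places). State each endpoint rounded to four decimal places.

(0.2774, 0.4625)

p̂₁ = 365/459 = 0.79521, p̂₂ = 111/261 = 0.42529; p̂₁ − p̂₂ = 0.36992.
Unpooled SE = √(p̂₁(1−p̂₁)/n₁ + p̂₂(1−p̂₂)/n₂) = √(0.000354799 + 0.000936468) = 0.035934.
For 99% confidence, z* = 2.576. Margin = 2.576·0.035934 = 0.09257.
CI: 0.36992 ± 0.09257 = (0.2774, 0.4625).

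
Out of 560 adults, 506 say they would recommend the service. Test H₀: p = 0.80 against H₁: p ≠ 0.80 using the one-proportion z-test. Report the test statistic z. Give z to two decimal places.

z = 6.13

p̂ = 506/560 = 0.90357.
Null standard error: √(0.80·0.20/560) = √0.000285714 = 0.016903.
z = (0.90357 − 0.80)/0.016903 = 0.10357/0.016903 = 6.13.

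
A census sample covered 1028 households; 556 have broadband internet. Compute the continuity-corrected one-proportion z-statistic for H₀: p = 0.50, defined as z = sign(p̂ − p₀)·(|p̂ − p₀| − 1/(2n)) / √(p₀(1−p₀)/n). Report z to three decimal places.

z = 2.589

The sample proportion is 556/1028 = 0.54086. p̂ − p₀ = 0.040856.
1/(2n) = 0.000486.
Corrected numerator: |0.040856| − 0.000486 = 0.040370.
Under H₀, SE = √(p₀(1−p₀)/n) = √(0.50·0.50/1028) = √0.000243191 = 0.015595.
z = (+)0.040370/0.015595 = 2.589.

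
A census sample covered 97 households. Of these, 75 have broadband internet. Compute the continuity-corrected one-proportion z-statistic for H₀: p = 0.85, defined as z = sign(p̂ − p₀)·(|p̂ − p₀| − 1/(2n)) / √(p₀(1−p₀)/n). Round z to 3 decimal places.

p̂ = 75/97 = 0.77320. p̂ − p₀ = -0.076804.
1/(2n) = 0.005155.
Corrected numerator: |-0.076804| − 0.005155 = 0.071649.
Under H₀, SE = √(p₀(1−p₀)/n) = √(0.85·0.15/97) = √0.001314433 = 0.036255.
z = (−)0.071649/0.036255 = -1.976.

z = -1.976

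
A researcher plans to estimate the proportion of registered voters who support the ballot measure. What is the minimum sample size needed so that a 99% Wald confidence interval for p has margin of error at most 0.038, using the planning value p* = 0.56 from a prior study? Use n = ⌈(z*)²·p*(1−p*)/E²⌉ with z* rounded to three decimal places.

For 99% confidence, z* = 2.576.
p*(1−p*) = 0.2464.
Required n before rounding: 6.635776 × 0.2464 / 0.038² = 1132.310.
⌈1132.310⌉ = 1133.

n = 1133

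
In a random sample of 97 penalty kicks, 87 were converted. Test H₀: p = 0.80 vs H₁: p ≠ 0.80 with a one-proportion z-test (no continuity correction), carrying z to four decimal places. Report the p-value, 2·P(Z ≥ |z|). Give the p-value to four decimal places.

p-value = 0.0170

The sample proportion is 87/97 = 0.89691.
SE₀ = √(0.80·0.20/97) = 0.040614.
z = (p̂ − p₀)/SE = (87/97 − 0.80)/0.040614 ≈ 2.3861.
p-value = 2·P(Z ≥ |z|) with z = 2.3861 → 0.0170.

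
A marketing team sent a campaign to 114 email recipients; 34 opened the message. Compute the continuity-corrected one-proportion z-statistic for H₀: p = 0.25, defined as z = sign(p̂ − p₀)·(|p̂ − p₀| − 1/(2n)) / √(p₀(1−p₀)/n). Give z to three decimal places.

The sample proportion is 34/114 = 0.29825. p̂ − p₀ = 0.048246.
Continuity correction 1/(2n) = 1/228 = 0.004386.
Corrected numerator: |0.048246| − 0.004386 = 0.043860.
Under H₀, SE = √(p₀(1−p₀)/n) = √(0.25·0.75/114) = √0.001644737 = 0.040555.
z = (+)0.043860/0.040555 = 1.081.

z = 1.081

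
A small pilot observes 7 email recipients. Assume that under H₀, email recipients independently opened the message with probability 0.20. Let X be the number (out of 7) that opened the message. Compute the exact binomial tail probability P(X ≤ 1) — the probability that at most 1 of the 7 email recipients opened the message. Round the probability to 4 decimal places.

P = 0.5767

X ~ Binomial(n=7, p=0.20).
P(X ≤ 1) = C(7,0)·0.20^0·0.80^7 + C(7,1)·0.20^1·0.80^6.
= 0.209715 + 0.367002 = 0.5767.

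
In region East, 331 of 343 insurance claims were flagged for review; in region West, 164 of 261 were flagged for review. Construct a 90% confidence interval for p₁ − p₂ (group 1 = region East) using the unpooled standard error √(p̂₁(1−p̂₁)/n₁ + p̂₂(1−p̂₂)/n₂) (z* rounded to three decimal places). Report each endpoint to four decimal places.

p̂₁ = 0.96501, p̂₂ = 0.62835, so the observed difference is 0.33666.
Unpooled SE = √(p̂₁(1−p̂₁)/n₁ + p̂₂(1−p̂₂)/n₂) = √(0.000098430 + 0.000894734) = 0.031515.
For 90% confidence, z* = 1.645. Margin of error = 0.05184.
So the interval runs from 0.2848 to 0.3885.

(0.2848, 0.3885)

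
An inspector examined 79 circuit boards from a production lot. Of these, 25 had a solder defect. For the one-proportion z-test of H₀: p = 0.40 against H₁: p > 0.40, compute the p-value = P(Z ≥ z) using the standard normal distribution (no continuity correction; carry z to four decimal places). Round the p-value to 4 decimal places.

Sample proportion p̂ = 25/79 = 0.31646.
Null standard error: √(0.40·0.60/79) = √0.003037975 = 0.055118.
Test statistic (full precision, shown to 4 dp): z = (25/79 − 0.40)/SE₀ ≈ -1.5157.
p-value = P(Z ≥ z) with z = -1.5157 → 0.9352.

p-value = 0.9352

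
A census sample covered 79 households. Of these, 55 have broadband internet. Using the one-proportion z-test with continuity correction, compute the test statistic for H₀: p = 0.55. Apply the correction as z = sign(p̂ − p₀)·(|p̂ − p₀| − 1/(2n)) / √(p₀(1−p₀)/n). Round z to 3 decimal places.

z = 2.499

p̂ = 55/79 = 0.69620. p̂ − p₀ = 0.146203.
Continuity correction 1/(2n) = 1/158 = 0.006329.
Corrected numerator: |0.146203| − 0.006329 = 0.139874.
Under H₀, SE = √(p₀(1−p₀)/n) = √(0.55·0.45/79) = √0.003132911 = 0.055972.
z = +0.139874/0.055972 = 2.499.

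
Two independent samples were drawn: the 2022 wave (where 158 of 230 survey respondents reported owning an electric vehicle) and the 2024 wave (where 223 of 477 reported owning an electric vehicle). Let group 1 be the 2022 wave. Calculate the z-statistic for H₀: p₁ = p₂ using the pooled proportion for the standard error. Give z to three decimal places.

z = 5.484

p̂₁ = 158/230 = 0.68696, p̂₂ = 223/477 = 0.46751.
Pooling: p̂ = 381/707 = 0.53890.
SE = √[p̂(1−p̂)(1/n₁+1/n₂)] = √[0.53890·0.46110·(1/230+1/477)] ≈ 0.040016.
z = 0.21945/0.040016 = 5.484.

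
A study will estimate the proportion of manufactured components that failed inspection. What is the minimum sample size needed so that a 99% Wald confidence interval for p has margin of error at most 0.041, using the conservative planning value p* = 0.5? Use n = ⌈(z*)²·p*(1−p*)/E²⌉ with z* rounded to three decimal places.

For 99% confidence, z* = 2.576.
p*(1−p*) = 0.50·0.50 = 0.2500.
(z*)²·p*(1−p*)/E² = 6.635776·0.2500/0.001681 = 986.879.
Rounding up, n = 987.

n = 987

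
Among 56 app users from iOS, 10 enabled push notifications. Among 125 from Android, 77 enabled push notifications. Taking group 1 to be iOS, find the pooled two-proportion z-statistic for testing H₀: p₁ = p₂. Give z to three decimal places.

z = -5.445

Sample proportions: p̂₁ = 10/56 = 0.17857 and p̂₂ = 77/125 = 0.61600.
Pooled p̂ = (10+77)/(56+125) = 87/181 = 0.48066.
SE = √[p̂(1−p̂)(1/n₁+1/n₂)] = √[0.48066·0.51934·(1/56+1/125)] ≈ 0.080341.
z = (p̂₁ − p̂₂)/SE = (0.17857 − 0.61600)/0.080341 = -0.43743/0.080341 = -5.445.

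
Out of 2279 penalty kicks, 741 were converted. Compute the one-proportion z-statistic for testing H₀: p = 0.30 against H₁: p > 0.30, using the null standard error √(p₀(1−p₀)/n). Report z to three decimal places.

z = 2.619

With x = 741 successes in n = 2279, p̂ = 0.32514.
SE₀ = √(0.30·0.70/2279) = 0.009599.
z = (p̂ − p₀)/SE = (0.32514 − 0.30)/0.009599 = 2.619.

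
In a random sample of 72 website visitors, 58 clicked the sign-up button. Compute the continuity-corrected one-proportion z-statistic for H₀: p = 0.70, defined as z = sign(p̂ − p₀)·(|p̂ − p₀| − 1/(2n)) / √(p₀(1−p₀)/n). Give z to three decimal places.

z = 1.826

Sample proportion p̂ = 58/72 = 0.80556. p̂ − p₀ = 0.105556.
1/(2n) = 0.006944.
Corrected numerator: |0.105556| − 0.006944 = 0.098612.
Under H₀, SE = √(p₀(1−p₀)/n) = √(0.70·0.30/72) = √0.002916667 = 0.054006.
z = (+)0.098612/0.054006 = 1.826.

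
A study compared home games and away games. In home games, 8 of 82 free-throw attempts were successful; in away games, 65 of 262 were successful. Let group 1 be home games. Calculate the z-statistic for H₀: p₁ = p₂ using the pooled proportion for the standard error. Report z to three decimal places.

z = -2.909

p̂₁ = 8/82 = 0.09756, p̂₂ = 65/262 = 0.24809.
Pooled p̂ = (8+65)/(82+262) = 73/344 = 0.21221.
Pooled SE = √[0.1671765·0.01601192] ≈ 0.051738.
z = (p̂₁ − p̂₂)/SE = (0.09756 − 0.24809)/0.051738 = -0.15053/0.051738 = -2.909.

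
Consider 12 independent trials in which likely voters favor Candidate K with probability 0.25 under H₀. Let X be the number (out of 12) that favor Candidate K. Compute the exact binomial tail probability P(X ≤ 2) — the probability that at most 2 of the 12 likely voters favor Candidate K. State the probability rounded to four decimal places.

P = 0.3907

X ~ Binomial(n=12, p=0.25).
P(X ≤ 2) = C(12,0)·0.25^0·0.75^12 + C(12,1)·0.25^1·0.75^11 + C(12,2)·0.25^2·0.75^10.
= 0.031676 + 0.126705 + 0.232293 = 0.3907.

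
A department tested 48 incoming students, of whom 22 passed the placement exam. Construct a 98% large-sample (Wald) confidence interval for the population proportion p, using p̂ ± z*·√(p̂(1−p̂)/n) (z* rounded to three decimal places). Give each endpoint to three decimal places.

(0.291, 0.626)

With x = 22 successes in n = 48, p̂ = 0.45833.
SE = √(p̂(1−p̂)/n) = √(0.248264/48) = 0.071918.
z* = 2.326 at the 98% level.
Margin of error: 2.326 × 0.071918 = 0.16728.
CI: 0.45833 ± 0.16728 = (0.291, 0.626).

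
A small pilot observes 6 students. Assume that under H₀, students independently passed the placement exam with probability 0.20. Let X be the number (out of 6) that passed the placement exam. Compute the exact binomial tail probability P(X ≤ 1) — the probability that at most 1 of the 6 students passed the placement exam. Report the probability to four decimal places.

P = 0.6554

X ~ Binomial(n=6, p=0.20).
P(X ≤ 1) = C(6,0)·0.20^0·0.80^6 + C(6,1)·0.20^1·0.80^5.
= 0.262144 + 0.393216 = 0.6554.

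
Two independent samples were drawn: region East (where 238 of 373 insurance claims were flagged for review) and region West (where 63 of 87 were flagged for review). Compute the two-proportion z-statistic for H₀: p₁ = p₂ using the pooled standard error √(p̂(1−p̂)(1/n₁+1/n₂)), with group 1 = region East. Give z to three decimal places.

Sample proportions: p̂₁ = 238/373 = 0.63807 and p̂₂ = 63/87 = 0.72414.
Pooling: p̂ = 301/460 = 0.65435.
SE = √[p̂(1−p̂)(1/n₁+1/n₂)] = √[0.65435·0.34565·(1/373+1/87)] ≈ 0.056622.
z = -0.08607/0.056622 = -1.520.

z = -1.520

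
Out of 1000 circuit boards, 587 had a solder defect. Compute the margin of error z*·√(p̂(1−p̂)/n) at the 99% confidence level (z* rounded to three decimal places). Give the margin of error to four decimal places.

The sample proportion is 587/1000 = 0.58700.
Standard error of p̂: √(0.242431/1000) = √0.000242431 = 0.015570.
For 99% confidence, z* = 2.576.
So ME = 0.0401.

ME = 0.0401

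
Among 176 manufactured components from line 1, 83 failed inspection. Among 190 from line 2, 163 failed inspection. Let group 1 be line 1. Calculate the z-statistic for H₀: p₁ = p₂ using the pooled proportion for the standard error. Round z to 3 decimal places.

Sample proportions: p̂₁ = 83/176 = 0.47159 and p̂₂ = 163/190 = 0.85789.
Pooled p̂ = (83+163)/(176+190) = 246/366 = 0.67213.
SE = √[p̂(1−p̂)(1/n₁+1/n₂)] = √[0.67213·0.32787·(1/176+1/190)] ≈ 0.049112.
z = -0.38630/0.049112 = -7.866.

z = -7.866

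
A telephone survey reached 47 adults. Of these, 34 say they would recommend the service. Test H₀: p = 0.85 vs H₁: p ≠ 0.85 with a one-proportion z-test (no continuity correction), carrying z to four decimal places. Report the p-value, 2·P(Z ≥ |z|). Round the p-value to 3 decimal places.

With x = 34 successes in n = 47, p̂ = 0.72340.
Null standard error: √(0.85·0.15/47) = √0.002712766 = 0.052084.
z = (p̂ − p₀)/SE = (34/47 − 0.85)/0.052084 ≈ -2.4306.
p-value = 2·P(Z ≥ |z|) with z = -2.4306 → 0.015.

p-value = 0.015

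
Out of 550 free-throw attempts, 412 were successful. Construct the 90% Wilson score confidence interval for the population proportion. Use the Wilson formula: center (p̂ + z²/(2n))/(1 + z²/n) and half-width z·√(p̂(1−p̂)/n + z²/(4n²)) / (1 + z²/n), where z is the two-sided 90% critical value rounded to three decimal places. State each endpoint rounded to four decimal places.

p̂ = 412/550 = 0.74909; z = 1.645, so z² = 2.706025.
Denominator 1 + z²/n = 1 + 2.706025/550 = 1.004920.
Center = (0.74909 + 0.002460)/1.004920 = 0.74787.
Radicand: p̂(1−p̂)/n + z²/(4n²) = 0.000341734 + 0.000002236 = 0.000343970.
Half-width = z·√(radicand)/denom = 1.645·0.018546/1.004920 = 0.03036.
CI: 0.74787 ± 0.03036 = (0.7175, 0.7782).

(0.7175, 0.7782)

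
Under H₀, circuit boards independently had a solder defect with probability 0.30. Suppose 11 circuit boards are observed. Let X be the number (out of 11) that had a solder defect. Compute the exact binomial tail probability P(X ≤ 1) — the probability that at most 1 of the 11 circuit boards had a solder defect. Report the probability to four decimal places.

P = 0.1130

X is binomial with n = 11 and p = 0.30.
P(X ≤ 1) = C(11,0)·0.30^0·0.70^11 + C(11,1)·0.30^1·0.70^10.
= 0.019773 + 0.093217 = 0.1130.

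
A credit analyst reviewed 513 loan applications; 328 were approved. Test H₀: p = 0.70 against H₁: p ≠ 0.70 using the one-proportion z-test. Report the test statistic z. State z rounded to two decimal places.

z = -3.00

p̂ = 328/513 = 0.63938.
SE₀ = √(0.70·0.30/513) = 0.020233.
Test statistic: z = -0.06062/0.020233 = -3.00.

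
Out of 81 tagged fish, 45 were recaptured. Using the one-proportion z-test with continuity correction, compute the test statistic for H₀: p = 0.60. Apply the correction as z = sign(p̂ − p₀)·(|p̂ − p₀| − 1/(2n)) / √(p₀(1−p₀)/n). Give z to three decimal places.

The sample proportion is 45/81 = 0.55556. p̂ − p₀ = -0.044444.
Continuity correction 1/(2n) = 1/162 = 0.006173.
Corrected numerator: |-0.044444| − 0.006173 = 0.038271.
SE₀ = √(0.60·0.40/81) = 0.054433.
z = −0.038271/0.054433 = -0.703.

z = -0.703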